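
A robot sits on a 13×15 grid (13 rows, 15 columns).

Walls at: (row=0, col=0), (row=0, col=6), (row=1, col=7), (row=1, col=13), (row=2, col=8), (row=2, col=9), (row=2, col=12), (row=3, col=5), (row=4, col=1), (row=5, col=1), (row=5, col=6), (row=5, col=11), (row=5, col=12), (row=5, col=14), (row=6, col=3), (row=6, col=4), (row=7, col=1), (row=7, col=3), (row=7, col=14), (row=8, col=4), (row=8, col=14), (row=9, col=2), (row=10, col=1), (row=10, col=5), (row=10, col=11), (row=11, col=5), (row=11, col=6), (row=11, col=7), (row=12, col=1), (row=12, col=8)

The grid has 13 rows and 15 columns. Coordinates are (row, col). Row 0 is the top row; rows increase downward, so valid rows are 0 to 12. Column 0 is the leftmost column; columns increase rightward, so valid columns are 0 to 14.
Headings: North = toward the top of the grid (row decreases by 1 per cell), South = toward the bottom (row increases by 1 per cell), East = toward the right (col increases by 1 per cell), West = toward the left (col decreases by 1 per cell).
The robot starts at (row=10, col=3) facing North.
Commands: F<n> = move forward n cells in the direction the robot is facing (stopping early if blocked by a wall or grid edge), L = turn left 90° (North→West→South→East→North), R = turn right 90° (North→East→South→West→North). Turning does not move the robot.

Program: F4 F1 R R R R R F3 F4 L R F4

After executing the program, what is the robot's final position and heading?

Answer: Final position: (row=8, col=3), facing East

Derivation:
Start: (row=10, col=3), facing North
  F4: move forward 2/4 (blocked), now at (row=8, col=3)
  F1: move forward 0/1 (blocked), now at (row=8, col=3)
  R: turn right, now facing East
  R: turn right, now facing South
  R: turn right, now facing West
  R: turn right, now facing North
  R: turn right, now facing East
  F3: move forward 0/3 (blocked), now at (row=8, col=3)
  F4: move forward 0/4 (blocked), now at (row=8, col=3)
  L: turn left, now facing North
  R: turn right, now facing East
  F4: move forward 0/4 (blocked), now at (row=8, col=3)
Final: (row=8, col=3), facing East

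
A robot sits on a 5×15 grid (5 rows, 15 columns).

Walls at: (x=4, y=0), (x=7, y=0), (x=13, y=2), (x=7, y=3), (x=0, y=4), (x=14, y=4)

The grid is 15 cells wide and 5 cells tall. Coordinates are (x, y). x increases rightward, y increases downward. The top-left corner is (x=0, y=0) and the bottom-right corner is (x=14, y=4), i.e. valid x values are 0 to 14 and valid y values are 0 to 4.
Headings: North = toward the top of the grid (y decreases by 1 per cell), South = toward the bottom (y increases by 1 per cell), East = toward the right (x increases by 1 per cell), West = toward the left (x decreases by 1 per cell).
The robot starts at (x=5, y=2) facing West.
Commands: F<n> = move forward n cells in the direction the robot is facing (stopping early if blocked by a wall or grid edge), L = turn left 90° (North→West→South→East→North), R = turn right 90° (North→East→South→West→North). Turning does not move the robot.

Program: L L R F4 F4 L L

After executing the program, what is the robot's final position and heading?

Answer: Final position: (x=5, y=4), facing North

Derivation:
Start: (x=5, y=2), facing West
  L: turn left, now facing South
  L: turn left, now facing East
  R: turn right, now facing South
  F4: move forward 2/4 (blocked), now at (x=5, y=4)
  F4: move forward 0/4 (blocked), now at (x=5, y=4)
  L: turn left, now facing East
  L: turn left, now facing North
Final: (x=5, y=4), facing North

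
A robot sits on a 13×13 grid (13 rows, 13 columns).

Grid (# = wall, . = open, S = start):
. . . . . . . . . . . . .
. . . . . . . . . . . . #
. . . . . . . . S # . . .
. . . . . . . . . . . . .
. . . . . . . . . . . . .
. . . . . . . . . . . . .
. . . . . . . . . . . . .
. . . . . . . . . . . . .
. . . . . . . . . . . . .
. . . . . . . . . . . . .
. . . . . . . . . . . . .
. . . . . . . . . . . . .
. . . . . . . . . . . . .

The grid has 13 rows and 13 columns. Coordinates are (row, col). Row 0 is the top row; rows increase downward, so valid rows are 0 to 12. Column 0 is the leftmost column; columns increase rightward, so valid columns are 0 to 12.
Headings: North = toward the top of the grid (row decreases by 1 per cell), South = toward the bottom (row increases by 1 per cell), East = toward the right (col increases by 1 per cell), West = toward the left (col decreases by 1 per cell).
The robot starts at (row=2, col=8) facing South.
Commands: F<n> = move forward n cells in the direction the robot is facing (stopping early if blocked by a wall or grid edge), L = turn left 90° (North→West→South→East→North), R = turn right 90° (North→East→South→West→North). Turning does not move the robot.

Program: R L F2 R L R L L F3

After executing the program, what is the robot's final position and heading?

Start: (row=2, col=8), facing South
  R: turn right, now facing West
  L: turn left, now facing South
  F2: move forward 2, now at (row=4, col=8)
  R: turn right, now facing West
  L: turn left, now facing South
  R: turn right, now facing West
  L: turn left, now facing South
  L: turn left, now facing East
  F3: move forward 3, now at (row=4, col=11)
Final: (row=4, col=11), facing East

Answer: Final position: (row=4, col=11), facing East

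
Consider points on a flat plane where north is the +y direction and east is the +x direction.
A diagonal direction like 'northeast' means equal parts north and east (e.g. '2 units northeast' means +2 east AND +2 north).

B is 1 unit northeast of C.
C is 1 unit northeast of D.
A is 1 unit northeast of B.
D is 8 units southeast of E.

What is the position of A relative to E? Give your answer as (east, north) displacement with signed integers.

Place E at the origin (east=0, north=0).
  D is 8 units southeast of E: delta (east=+8, north=-8); D at (east=8, north=-8).
  C is 1 unit northeast of D: delta (east=+1, north=+1); C at (east=9, north=-7).
  B is 1 unit northeast of C: delta (east=+1, north=+1); B at (east=10, north=-6).
  A is 1 unit northeast of B: delta (east=+1, north=+1); A at (east=11, north=-5).
Therefore A relative to E: (east=11, north=-5).

Answer: A is at (east=11, north=-5) relative to E.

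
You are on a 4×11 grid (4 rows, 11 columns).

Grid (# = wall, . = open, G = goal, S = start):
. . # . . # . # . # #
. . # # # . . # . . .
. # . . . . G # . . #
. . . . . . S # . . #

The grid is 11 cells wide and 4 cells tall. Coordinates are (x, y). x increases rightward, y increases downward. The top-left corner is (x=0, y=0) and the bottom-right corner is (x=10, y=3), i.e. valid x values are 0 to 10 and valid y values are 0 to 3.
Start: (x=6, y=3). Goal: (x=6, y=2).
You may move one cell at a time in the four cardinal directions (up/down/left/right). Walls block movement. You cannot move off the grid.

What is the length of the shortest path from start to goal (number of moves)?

Answer: Shortest path length: 1

Derivation:
BFS from (x=6, y=3) until reaching (x=6, y=2):
  Distance 0: (x=6, y=3)
  Distance 1: (x=6, y=2), (x=5, y=3)  <- goal reached here
One shortest path (1 moves): (x=6, y=3) -> (x=6, y=2)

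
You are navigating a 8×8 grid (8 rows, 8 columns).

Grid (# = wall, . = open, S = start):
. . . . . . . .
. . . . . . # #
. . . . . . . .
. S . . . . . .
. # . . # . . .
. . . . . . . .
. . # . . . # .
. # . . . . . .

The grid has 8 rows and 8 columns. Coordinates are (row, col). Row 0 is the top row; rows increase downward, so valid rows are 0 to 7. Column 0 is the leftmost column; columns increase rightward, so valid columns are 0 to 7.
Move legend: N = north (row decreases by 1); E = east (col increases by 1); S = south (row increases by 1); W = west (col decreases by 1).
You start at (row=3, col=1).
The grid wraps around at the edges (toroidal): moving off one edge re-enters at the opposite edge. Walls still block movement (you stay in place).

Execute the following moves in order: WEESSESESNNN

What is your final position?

Answer: Final position: (row=5, col=4)

Derivation:
Start: (row=3, col=1)
  W (west): (row=3, col=1) -> (row=3, col=0)
  E (east): (row=3, col=0) -> (row=3, col=1)
  E (east): (row=3, col=1) -> (row=3, col=2)
  S (south): (row=3, col=2) -> (row=4, col=2)
  S (south): (row=4, col=2) -> (row=5, col=2)
  E (east): (row=5, col=2) -> (row=5, col=3)
  S (south): (row=5, col=3) -> (row=6, col=3)
  E (east): (row=6, col=3) -> (row=6, col=4)
  S (south): (row=6, col=4) -> (row=7, col=4)
  N (north): (row=7, col=4) -> (row=6, col=4)
  N (north): (row=6, col=4) -> (row=5, col=4)
  N (north): blocked, stay at (row=5, col=4)
Final: (row=5, col=4)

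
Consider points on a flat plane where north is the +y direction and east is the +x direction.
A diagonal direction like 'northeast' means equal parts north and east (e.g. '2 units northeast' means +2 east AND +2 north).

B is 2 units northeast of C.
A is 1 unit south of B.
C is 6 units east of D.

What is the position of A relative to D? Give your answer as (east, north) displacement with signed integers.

Answer: A is at (east=8, north=1) relative to D.

Derivation:
Place D at the origin (east=0, north=0).
  C is 6 units east of D: delta (east=+6, north=+0); C at (east=6, north=0).
  B is 2 units northeast of C: delta (east=+2, north=+2); B at (east=8, north=2).
  A is 1 unit south of B: delta (east=+0, north=-1); A at (east=8, north=1).
Therefore A relative to D: (east=8, north=1).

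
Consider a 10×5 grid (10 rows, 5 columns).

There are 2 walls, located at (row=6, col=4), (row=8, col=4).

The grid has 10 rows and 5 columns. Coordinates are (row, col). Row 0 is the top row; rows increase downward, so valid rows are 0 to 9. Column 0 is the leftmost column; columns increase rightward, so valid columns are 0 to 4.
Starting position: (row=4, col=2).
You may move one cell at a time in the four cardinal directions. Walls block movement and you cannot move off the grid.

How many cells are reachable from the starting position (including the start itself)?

Answer: Reachable cells: 48

Derivation:
BFS flood-fill from (row=4, col=2):
  Distance 0: (row=4, col=2)
  Distance 1: (row=3, col=2), (row=4, col=1), (row=4, col=3), (row=5, col=2)
  Distance 2: (row=2, col=2), (row=3, col=1), (row=3, col=3), (row=4, col=0), (row=4, col=4), (row=5, col=1), (row=5, col=3), (row=6, col=2)
  Distance 3: (row=1, col=2), (row=2, col=1), (row=2, col=3), (row=3, col=0), (row=3, col=4), (row=5, col=0), (row=5, col=4), (row=6, col=1), (row=6, col=3), (row=7, col=2)
  Distance 4: (row=0, col=2), (row=1, col=1), (row=1, col=3), (row=2, col=0), (row=2, col=4), (row=6, col=0), (row=7, col=1), (row=7, col=3), (row=8, col=2)
  Distance 5: (row=0, col=1), (row=0, col=3), (row=1, col=0), (row=1, col=4), (row=7, col=0), (row=7, col=4), (row=8, col=1), (row=8, col=3), (row=9, col=2)
  Distance 6: (row=0, col=0), (row=0, col=4), (row=8, col=0), (row=9, col=1), (row=9, col=3)
  Distance 7: (row=9, col=0), (row=9, col=4)
Total reachable: 48 (grid has 48 open cells total)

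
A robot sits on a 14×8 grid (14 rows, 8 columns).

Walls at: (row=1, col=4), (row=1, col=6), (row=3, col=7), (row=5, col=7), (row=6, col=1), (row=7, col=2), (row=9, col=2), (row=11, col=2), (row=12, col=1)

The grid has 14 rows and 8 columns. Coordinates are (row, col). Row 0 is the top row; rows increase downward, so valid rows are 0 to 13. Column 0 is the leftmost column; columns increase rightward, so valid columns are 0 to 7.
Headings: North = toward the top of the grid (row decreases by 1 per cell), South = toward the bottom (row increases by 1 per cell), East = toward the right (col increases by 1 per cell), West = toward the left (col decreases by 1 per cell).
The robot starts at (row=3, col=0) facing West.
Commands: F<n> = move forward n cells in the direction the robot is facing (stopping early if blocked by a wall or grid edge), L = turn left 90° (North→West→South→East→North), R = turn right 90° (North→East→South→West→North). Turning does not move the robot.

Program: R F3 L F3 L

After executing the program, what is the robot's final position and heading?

Start: (row=3, col=0), facing West
  R: turn right, now facing North
  F3: move forward 3, now at (row=0, col=0)
  L: turn left, now facing West
  F3: move forward 0/3 (blocked), now at (row=0, col=0)
  L: turn left, now facing South
Final: (row=0, col=0), facing South

Answer: Final position: (row=0, col=0), facing South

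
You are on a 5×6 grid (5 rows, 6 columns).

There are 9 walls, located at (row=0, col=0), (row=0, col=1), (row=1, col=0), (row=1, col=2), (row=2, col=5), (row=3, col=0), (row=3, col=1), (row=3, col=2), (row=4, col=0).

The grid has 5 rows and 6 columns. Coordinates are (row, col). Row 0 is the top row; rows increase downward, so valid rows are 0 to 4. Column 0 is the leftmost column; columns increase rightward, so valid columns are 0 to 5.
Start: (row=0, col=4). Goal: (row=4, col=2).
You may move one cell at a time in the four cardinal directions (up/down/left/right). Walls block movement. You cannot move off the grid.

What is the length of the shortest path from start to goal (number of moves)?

Answer: Shortest path length: 6

Derivation:
BFS from (row=0, col=4) until reaching (row=4, col=2):
  Distance 0: (row=0, col=4)
  Distance 1: (row=0, col=3), (row=0, col=5), (row=1, col=4)
  Distance 2: (row=0, col=2), (row=1, col=3), (row=1, col=5), (row=2, col=4)
  Distance 3: (row=2, col=3), (row=3, col=4)
  Distance 4: (row=2, col=2), (row=3, col=3), (row=3, col=5), (row=4, col=4)
  Distance 5: (row=2, col=1), (row=4, col=3), (row=4, col=5)
  Distance 6: (row=1, col=1), (row=2, col=0), (row=4, col=2)  <- goal reached here
One shortest path (6 moves): (row=0, col=4) -> (row=0, col=3) -> (row=1, col=3) -> (row=2, col=3) -> (row=3, col=3) -> (row=4, col=3) -> (row=4, col=2)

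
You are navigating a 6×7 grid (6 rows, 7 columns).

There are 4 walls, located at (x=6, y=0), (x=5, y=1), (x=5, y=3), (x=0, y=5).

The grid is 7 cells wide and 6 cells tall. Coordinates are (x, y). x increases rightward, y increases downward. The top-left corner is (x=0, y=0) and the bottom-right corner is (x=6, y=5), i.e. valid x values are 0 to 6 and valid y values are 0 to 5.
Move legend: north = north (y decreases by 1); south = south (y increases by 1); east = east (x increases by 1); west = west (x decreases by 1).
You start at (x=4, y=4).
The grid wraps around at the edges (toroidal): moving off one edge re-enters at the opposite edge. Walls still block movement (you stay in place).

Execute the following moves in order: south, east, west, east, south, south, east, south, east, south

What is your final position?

Start: (x=4, y=4)
  south (south): (x=4, y=4) -> (x=4, y=5)
  east (east): (x=4, y=5) -> (x=5, y=5)
  west (west): (x=5, y=5) -> (x=4, y=5)
  east (east): (x=4, y=5) -> (x=5, y=5)
  south (south): (x=5, y=5) -> (x=5, y=0)
  south (south): blocked, stay at (x=5, y=0)
  east (east): blocked, stay at (x=5, y=0)
  south (south): blocked, stay at (x=5, y=0)
  east (east): blocked, stay at (x=5, y=0)
  south (south): blocked, stay at (x=5, y=0)
Final: (x=5, y=0)

Answer: Final position: (x=5, y=0)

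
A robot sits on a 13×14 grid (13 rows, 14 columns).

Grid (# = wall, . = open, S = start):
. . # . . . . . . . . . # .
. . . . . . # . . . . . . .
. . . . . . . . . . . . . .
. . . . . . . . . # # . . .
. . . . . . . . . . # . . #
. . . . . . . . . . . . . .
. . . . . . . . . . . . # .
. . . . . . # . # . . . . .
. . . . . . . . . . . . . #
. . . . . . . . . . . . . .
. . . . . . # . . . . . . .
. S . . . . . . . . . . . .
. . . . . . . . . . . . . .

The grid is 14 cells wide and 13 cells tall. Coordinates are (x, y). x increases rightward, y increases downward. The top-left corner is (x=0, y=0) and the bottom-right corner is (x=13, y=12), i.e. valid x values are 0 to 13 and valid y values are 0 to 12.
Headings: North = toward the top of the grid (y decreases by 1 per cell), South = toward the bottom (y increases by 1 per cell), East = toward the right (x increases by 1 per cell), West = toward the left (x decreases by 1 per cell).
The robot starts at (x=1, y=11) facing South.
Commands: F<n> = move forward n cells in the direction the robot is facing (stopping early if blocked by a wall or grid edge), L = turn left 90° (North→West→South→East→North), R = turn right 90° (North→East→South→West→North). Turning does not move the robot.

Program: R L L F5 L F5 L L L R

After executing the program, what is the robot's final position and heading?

Answer: Final position: (x=6, y=11), facing South

Derivation:
Start: (x=1, y=11), facing South
  R: turn right, now facing West
  L: turn left, now facing South
  L: turn left, now facing East
  F5: move forward 5, now at (x=6, y=11)
  L: turn left, now facing North
  F5: move forward 0/5 (blocked), now at (x=6, y=11)
  L: turn left, now facing West
  L: turn left, now facing South
  L: turn left, now facing East
  R: turn right, now facing South
Final: (x=6, y=11), facing South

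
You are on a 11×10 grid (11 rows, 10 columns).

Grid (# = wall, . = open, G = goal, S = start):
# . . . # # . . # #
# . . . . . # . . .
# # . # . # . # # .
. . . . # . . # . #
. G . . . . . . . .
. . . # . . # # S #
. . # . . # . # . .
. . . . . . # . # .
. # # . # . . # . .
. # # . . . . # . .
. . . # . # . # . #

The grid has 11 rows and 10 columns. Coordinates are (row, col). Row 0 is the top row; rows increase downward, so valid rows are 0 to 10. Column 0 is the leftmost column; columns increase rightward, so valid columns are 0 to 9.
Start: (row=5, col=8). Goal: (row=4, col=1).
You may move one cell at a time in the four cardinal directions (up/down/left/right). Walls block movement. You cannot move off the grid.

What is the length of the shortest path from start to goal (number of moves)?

Answer: Shortest path length: 8

Derivation:
BFS from (row=5, col=8) until reaching (row=4, col=1):
  Distance 0: (row=5, col=8)
  Distance 1: (row=4, col=8), (row=6, col=8)
  Distance 2: (row=3, col=8), (row=4, col=7), (row=4, col=9), (row=6, col=9)
  Distance 3: (row=4, col=6), (row=7, col=9)
  Distance 4: (row=3, col=6), (row=4, col=5), (row=8, col=9)
  Distance 5: (row=2, col=6), (row=3, col=5), (row=4, col=4), (row=5, col=5), (row=8, col=8), (row=9, col=9)
  Distance 6: (row=4, col=3), (row=5, col=4), (row=9, col=8)
  Distance 7: (row=3, col=3), (row=4, col=2), (row=6, col=4), (row=10, col=8)
  Distance 8: (row=3, col=2), (row=4, col=1), (row=5, col=2), (row=6, col=3), (row=7, col=4)  <- goal reached here
One shortest path (8 moves): (row=5, col=8) -> (row=4, col=8) -> (row=4, col=7) -> (row=4, col=6) -> (row=4, col=5) -> (row=4, col=4) -> (row=4, col=3) -> (row=4, col=2) -> (row=4, col=1)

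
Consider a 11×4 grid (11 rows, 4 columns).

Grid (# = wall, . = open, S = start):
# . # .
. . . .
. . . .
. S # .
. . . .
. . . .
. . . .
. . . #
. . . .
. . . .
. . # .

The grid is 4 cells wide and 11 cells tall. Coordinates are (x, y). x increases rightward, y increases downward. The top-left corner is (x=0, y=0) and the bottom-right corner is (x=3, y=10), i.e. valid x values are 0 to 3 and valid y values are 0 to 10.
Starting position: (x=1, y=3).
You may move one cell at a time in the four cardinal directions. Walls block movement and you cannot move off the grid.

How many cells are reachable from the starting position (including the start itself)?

Answer: Reachable cells: 39

Derivation:
BFS flood-fill from (x=1, y=3):
  Distance 0: (x=1, y=3)
  Distance 1: (x=1, y=2), (x=0, y=3), (x=1, y=4)
  Distance 2: (x=1, y=1), (x=0, y=2), (x=2, y=2), (x=0, y=4), (x=2, y=4), (x=1, y=5)
  Distance 3: (x=1, y=0), (x=0, y=1), (x=2, y=1), (x=3, y=2), (x=3, y=4), (x=0, y=5), (x=2, y=5), (x=1, y=6)
  Distance 4: (x=3, y=1), (x=3, y=3), (x=3, y=5), (x=0, y=6), (x=2, y=6), (x=1, y=7)
  Distance 5: (x=3, y=0), (x=3, y=6), (x=0, y=7), (x=2, y=7), (x=1, y=8)
  Distance 6: (x=0, y=8), (x=2, y=8), (x=1, y=9)
  Distance 7: (x=3, y=8), (x=0, y=9), (x=2, y=9), (x=1, y=10)
  Distance 8: (x=3, y=9), (x=0, y=10)
  Distance 9: (x=3, y=10)
Total reachable: 39 (grid has 39 open cells total)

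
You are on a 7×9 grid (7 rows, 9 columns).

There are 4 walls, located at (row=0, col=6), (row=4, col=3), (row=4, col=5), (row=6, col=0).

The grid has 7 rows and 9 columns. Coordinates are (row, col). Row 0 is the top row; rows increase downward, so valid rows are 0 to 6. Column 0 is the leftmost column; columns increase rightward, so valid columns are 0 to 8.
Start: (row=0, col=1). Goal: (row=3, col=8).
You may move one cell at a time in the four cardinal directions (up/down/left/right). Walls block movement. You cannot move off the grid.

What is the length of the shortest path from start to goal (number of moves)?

Answer: Shortest path length: 10

Derivation:
BFS from (row=0, col=1) until reaching (row=3, col=8):
  Distance 0: (row=0, col=1)
  Distance 1: (row=0, col=0), (row=0, col=2), (row=1, col=1)
  Distance 2: (row=0, col=3), (row=1, col=0), (row=1, col=2), (row=2, col=1)
  Distance 3: (row=0, col=4), (row=1, col=3), (row=2, col=0), (row=2, col=2), (row=3, col=1)
  Distance 4: (row=0, col=5), (row=1, col=4), (row=2, col=3), (row=3, col=0), (row=3, col=2), (row=4, col=1)
  Distance 5: (row=1, col=5), (row=2, col=4), (row=3, col=3), (row=4, col=0), (row=4, col=2), (row=5, col=1)
  Distance 6: (row=1, col=6), (row=2, col=5), (row=3, col=4), (row=5, col=0), (row=5, col=2), (row=6, col=1)
  Distance 7: (row=1, col=7), (row=2, col=6), (row=3, col=5), (row=4, col=4), (row=5, col=3), (row=6, col=2)
  Distance 8: (row=0, col=7), (row=1, col=8), (row=2, col=7), (row=3, col=6), (row=5, col=4), (row=6, col=3)
  Distance 9: (row=0, col=8), (row=2, col=8), (row=3, col=7), (row=4, col=6), (row=5, col=5), (row=6, col=4)
  Distance 10: (row=3, col=8), (row=4, col=7), (row=5, col=6), (row=6, col=5)  <- goal reached here
One shortest path (10 moves): (row=0, col=1) -> (row=0, col=2) -> (row=0, col=3) -> (row=0, col=4) -> (row=0, col=5) -> (row=1, col=5) -> (row=1, col=6) -> (row=1, col=7) -> (row=1, col=8) -> (row=2, col=8) -> (row=3, col=8)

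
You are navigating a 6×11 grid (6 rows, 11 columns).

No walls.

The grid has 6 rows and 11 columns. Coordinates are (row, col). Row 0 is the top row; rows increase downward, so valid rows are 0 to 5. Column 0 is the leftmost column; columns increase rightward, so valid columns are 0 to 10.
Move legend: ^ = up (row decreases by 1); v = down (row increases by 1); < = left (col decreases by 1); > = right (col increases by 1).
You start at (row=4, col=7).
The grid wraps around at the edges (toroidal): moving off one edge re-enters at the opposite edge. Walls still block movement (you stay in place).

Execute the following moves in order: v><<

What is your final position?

Start: (row=4, col=7)
  v (down): (row=4, col=7) -> (row=5, col=7)
  > (right): (row=5, col=7) -> (row=5, col=8)
  < (left): (row=5, col=8) -> (row=5, col=7)
  < (left): (row=5, col=7) -> (row=5, col=6)
Final: (row=5, col=6)

Answer: Final position: (row=5, col=6)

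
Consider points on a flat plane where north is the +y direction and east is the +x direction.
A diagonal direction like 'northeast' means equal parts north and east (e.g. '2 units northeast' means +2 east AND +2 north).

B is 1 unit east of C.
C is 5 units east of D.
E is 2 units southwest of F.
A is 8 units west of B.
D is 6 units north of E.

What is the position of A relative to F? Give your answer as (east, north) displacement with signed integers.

Answer: A is at (east=-4, north=4) relative to F.

Derivation:
Place F at the origin (east=0, north=0).
  E is 2 units southwest of F: delta (east=-2, north=-2); E at (east=-2, north=-2).
  D is 6 units north of E: delta (east=+0, north=+6); D at (east=-2, north=4).
  C is 5 units east of D: delta (east=+5, north=+0); C at (east=3, north=4).
  B is 1 unit east of C: delta (east=+1, north=+0); B at (east=4, north=4).
  A is 8 units west of B: delta (east=-8, north=+0); A at (east=-4, north=4).
Therefore A relative to F: (east=-4, north=4).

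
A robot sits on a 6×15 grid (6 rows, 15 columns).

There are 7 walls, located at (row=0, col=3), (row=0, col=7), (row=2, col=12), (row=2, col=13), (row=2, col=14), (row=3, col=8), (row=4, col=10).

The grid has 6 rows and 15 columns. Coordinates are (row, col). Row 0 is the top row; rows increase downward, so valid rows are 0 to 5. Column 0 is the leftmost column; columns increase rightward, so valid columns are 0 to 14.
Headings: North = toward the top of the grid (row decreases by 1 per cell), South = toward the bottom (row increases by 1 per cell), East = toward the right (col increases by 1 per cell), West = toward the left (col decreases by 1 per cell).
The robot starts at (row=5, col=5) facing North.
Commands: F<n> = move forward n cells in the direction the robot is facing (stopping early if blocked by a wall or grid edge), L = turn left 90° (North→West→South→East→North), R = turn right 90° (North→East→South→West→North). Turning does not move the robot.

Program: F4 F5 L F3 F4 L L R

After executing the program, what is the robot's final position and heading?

Start: (row=5, col=5), facing North
  F4: move forward 4, now at (row=1, col=5)
  F5: move forward 1/5 (blocked), now at (row=0, col=5)
  L: turn left, now facing West
  F3: move forward 1/3 (blocked), now at (row=0, col=4)
  F4: move forward 0/4 (blocked), now at (row=0, col=4)
  L: turn left, now facing South
  L: turn left, now facing East
  R: turn right, now facing South
Final: (row=0, col=4), facing South

Answer: Final position: (row=0, col=4), facing South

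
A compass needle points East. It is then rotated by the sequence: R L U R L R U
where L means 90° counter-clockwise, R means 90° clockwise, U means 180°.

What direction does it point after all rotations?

Answer: Final heading: South

Derivation:
Start: East
  R (right (90° clockwise)) -> South
  L (left (90° counter-clockwise)) -> East
  U (U-turn (180°)) -> West
  R (right (90° clockwise)) -> North
  L (left (90° counter-clockwise)) -> West
  R (right (90° clockwise)) -> North
  U (U-turn (180°)) -> South
Final: South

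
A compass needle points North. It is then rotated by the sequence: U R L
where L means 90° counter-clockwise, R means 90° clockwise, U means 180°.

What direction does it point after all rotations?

Start: North
  U (U-turn (180°)) -> South
  R (right (90° clockwise)) -> West
  L (left (90° counter-clockwise)) -> South
Final: South

Answer: Final heading: South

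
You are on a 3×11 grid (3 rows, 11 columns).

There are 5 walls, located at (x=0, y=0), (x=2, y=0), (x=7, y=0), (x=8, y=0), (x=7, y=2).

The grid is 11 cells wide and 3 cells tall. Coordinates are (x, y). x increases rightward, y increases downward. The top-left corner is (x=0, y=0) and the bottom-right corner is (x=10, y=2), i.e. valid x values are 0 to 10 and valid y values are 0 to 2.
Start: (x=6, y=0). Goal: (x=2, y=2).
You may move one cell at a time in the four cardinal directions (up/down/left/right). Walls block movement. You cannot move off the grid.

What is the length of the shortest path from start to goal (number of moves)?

Answer: Shortest path length: 6

Derivation:
BFS from (x=6, y=0) until reaching (x=2, y=2):
  Distance 0: (x=6, y=0)
  Distance 1: (x=5, y=0), (x=6, y=1)
  Distance 2: (x=4, y=0), (x=5, y=1), (x=7, y=1), (x=6, y=2)
  Distance 3: (x=3, y=0), (x=4, y=1), (x=8, y=1), (x=5, y=2)
  Distance 4: (x=3, y=1), (x=9, y=1), (x=4, y=2), (x=8, y=2)
  Distance 5: (x=9, y=0), (x=2, y=1), (x=10, y=1), (x=3, y=2), (x=9, y=2)
  Distance 6: (x=10, y=0), (x=1, y=1), (x=2, y=2), (x=10, y=2)  <- goal reached here
One shortest path (6 moves): (x=6, y=0) -> (x=5, y=0) -> (x=4, y=0) -> (x=3, y=0) -> (x=3, y=1) -> (x=2, y=1) -> (x=2, y=2)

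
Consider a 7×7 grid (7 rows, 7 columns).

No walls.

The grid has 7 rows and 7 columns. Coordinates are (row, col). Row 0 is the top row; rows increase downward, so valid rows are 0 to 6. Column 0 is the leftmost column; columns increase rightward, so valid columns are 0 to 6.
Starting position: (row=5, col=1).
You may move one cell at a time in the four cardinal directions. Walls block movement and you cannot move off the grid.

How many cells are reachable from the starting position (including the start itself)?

Answer: Reachable cells: 49

Derivation:
BFS flood-fill from (row=5, col=1):
  Distance 0: (row=5, col=1)
  Distance 1: (row=4, col=1), (row=5, col=0), (row=5, col=2), (row=6, col=1)
  Distance 2: (row=3, col=1), (row=4, col=0), (row=4, col=2), (row=5, col=3), (row=6, col=0), (row=6, col=2)
  Distance 3: (row=2, col=1), (row=3, col=0), (row=3, col=2), (row=4, col=3), (row=5, col=4), (row=6, col=3)
  Distance 4: (row=1, col=1), (row=2, col=0), (row=2, col=2), (row=3, col=3), (row=4, col=4), (row=5, col=5), (row=6, col=4)
  Distance 5: (row=0, col=1), (row=1, col=0), (row=1, col=2), (row=2, col=3), (row=3, col=4), (row=4, col=5), (row=5, col=6), (row=6, col=5)
  Distance 6: (row=0, col=0), (row=0, col=2), (row=1, col=3), (row=2, col=4), (row=3, col=5), (row=4, col=6), (row=6, col=6)
  Distance 7: (row=0, col=3), (row=1, col=4), (row=2, col=5), (row=3, col=6)
  Distance 8: (row=0, col=4), (row=1, col=5), (row=2, col=6)
  Distance 9: (row=0, col=5), (row=1, col=6)
  Distance 10: (row=0, col=6)
Total reachable: 49 (grid has 49 open cells total)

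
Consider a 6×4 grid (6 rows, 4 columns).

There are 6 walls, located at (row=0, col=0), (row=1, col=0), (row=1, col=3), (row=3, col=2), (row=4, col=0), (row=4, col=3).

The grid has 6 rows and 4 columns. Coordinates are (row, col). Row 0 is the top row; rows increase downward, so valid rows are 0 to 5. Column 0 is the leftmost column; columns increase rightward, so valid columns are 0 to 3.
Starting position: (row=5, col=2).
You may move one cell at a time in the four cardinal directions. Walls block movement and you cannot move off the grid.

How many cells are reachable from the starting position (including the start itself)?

Answer: Reachable cells: 18

Derivation:
BFS flood-fill from (row=5, col=2):
  Distance 0: (row=5, col=2)
  Distance 1: (row=4, col=2), (row=5, col=1), (row=5, col=3)
  Distance 2: (row=4, col=1), (row=5, col=0)
  Distance 3: (row=3, col=1)
  Distance 4: (row=2, col=1), (row=3, col=0)
  Distance 5: (row=1, col=1), (row=2, col=0), (row=2, col=2)
  Distance 6: (row=0, col=1), (row=1, col=2), (row=2, col=3)
  Distance 7: (row=0, col=2), (row=3, col=3)
  Distance 8: (row=0, col=3)
Total reachable: 18 (grid has 18 open cells total)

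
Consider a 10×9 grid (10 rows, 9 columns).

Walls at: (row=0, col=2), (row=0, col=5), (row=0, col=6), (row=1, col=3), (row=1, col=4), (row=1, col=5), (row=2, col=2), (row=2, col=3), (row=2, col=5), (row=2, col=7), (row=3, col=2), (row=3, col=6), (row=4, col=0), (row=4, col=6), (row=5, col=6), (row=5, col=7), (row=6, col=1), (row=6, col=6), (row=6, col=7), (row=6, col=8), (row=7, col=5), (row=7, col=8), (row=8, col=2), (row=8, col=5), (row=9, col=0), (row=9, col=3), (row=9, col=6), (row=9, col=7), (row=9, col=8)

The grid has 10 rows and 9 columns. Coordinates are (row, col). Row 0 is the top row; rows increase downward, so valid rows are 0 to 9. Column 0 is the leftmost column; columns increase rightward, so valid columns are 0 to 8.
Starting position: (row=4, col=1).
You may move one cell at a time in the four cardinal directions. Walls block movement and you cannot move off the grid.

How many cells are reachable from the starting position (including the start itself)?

BFS flood-fill from (row=4, col=1):
  Distance 0: (row=4, col=1)
  Distance 1: (row=3, col=1), (row=4, col=2), (row=5, col=1)
  Distance 2: (row=2, col=1), (row=3, col=0), (row=4, col=3), (row=5, col=0), (row=5, col=2)
  Distance 3: (row=1, col=1), (row=2, col=0), (row=3, col=3), (row=4, col=4), (row=5, col=3), (row=6, col=0), (row=6, col=2)
  Distance 4: (row=0, col=1), (row=1, col=0), (row=1, col=2), (row=3, col=4), (row=4, col=5), (row=5, col=4), (row=6, col=3), (row=7, col=0), (row=7, col=2)
  Distance 5: (row=0, col=0), (row=2, col=4), (row=3, col=5), (row=5, col=5), (row=6, col=4), (row=7, col=1), (row=7, col=3), (row=8, col=0)
  Distance 6: (row=6, col=5), (row=7, col=4), (row=8, col=1), (row=8, col=3)
  Distance 7: (row=8, col=4), (row=9, col=1)
  Distance 8: (row=9, col=2), (row=9, col=4)
  Distance 9: (row=9, col=5)
Total reachable: 42 (grid has 61 open cells total)

Answer: Reachable cells: 42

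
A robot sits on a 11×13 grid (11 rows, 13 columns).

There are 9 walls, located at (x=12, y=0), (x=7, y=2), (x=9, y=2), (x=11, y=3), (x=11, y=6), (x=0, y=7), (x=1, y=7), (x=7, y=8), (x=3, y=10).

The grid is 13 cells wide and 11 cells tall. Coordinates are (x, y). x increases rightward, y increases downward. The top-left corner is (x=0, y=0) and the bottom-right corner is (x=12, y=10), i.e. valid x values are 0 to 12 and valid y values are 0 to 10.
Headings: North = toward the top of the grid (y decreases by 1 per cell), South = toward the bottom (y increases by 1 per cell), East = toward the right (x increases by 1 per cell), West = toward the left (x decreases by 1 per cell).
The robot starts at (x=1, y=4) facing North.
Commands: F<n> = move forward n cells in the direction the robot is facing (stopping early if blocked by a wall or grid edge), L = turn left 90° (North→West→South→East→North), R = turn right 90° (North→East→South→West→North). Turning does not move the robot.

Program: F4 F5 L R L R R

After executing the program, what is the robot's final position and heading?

Answer: Final position: (x=1, y=0), facing East

Derivation:
Start: (x=1, y=4), facing North
  F4: move forward 4, now at (x=1, y=0)
  F5: move forward 0/5 (blocked), now at (x=1, y=0)
  L: turn left, now facing West
  R: turn right, now facing North
  L: turn left, now facing West
  R: turn right, now facing North
  R: turn right, now facing East
Final: (x=1, y=0), facing East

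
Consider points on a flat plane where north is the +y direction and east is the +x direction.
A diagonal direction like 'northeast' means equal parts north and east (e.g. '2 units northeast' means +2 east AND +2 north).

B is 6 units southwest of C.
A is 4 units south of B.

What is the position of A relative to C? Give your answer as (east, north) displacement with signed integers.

Place C at the origin (east=0, north=0).
  B is 6 units southwest of C: delta (east=-6, north=-6); B at (east=-6, north=-6).
  A is 4 units south of B: delta (east=+0, north=-4); A at (east=-6, north=-10).
Therefore A relative to C: (east=-6, north=-10).

Answer: A is at (east=-6, north=-10) relative to C.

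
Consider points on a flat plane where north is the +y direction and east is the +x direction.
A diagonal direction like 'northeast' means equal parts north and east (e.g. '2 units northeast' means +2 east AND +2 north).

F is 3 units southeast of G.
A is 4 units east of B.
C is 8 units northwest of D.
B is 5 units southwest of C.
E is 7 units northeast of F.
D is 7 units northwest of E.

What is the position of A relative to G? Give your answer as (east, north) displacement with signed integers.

Place G at the origin (east=0, north=0).
  F is 3 units southeast of G: delta (east=+3, north=-3); F at (east=3, north=-3).
  E is 7 units northeast of F: delta (east=+7, north=+7); E at (east=10, north=4).
  D is 7 units northwest of E: delta (east=-7, north=+7); D at (east=3, north=11).
  C is 8 units northwest of D: delta (east=-8, north=+8); C at (east=-5, north=19).
  B is 5 units southwest of C: delta (east=-5, north=-5); B at (east=-10, north=14).
  A is 4 units east of B: delta (east=+4, north=+0); A at (east=-6, north=14).
Therefore A relative to G: (east=-6, north=14).

Answer: A is at (east=-6, north=14) relative to G.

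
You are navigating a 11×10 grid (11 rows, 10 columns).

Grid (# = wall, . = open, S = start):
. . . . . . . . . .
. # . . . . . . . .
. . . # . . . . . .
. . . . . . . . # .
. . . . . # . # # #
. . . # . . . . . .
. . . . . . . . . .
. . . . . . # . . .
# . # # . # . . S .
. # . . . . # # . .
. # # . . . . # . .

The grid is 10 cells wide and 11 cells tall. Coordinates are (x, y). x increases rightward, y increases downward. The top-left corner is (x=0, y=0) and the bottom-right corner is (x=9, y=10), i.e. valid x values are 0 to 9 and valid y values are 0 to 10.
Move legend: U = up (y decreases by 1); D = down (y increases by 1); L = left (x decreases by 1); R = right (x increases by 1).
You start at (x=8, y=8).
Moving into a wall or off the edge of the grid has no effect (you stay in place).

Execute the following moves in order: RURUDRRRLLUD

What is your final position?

Answer: Final position: (x=7, y=7)

Derivation:
Start: (x=8, y=8)
  R (right): (x=8, y=8) -> (x=9, y=8)
  U (up): (x=9, y=8) -> (x=9, y=7)
  R (right): blocked, stay at (x=9, y=7)
  U (up): (x=9, y=7) -> (x=9, y=6)
  D (down): (x=9, y=6) -> (x=9, y=7)
  [×3]R (right): blocked, stay at (x=9, y=7)
  L (left): (x=9, y=7) -> (x=8, y=7)
  L (left): (x=8, y=7) -> (x=7, y=7)
  U (up): (x=7, y=7) -> (x=7, y=6)
  D (down): (x=7, y=6) -> (x=7, y=7)
Final: (x=7, y=7)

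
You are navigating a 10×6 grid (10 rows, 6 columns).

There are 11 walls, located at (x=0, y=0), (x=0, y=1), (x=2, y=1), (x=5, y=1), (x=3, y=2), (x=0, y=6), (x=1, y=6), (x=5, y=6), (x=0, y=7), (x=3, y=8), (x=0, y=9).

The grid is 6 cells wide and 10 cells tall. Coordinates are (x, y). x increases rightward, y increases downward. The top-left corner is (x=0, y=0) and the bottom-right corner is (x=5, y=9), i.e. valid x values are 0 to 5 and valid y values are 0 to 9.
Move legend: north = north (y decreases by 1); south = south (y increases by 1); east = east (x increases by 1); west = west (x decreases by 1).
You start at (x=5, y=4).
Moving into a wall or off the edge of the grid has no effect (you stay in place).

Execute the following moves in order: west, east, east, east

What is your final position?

Start: (x=5, y=4)
  west (west): (x=5, y=4) -> (x=4, y=4)
  east (east): (x=4, y=4) -> (x=5, y=4)
  east (east): blocked, stay at (x=5, y=4)
  east (east): blocked, stay at (x=5, y=4)
Final: (x=5, y=4)

Answer: Final position: (x=5, y=4)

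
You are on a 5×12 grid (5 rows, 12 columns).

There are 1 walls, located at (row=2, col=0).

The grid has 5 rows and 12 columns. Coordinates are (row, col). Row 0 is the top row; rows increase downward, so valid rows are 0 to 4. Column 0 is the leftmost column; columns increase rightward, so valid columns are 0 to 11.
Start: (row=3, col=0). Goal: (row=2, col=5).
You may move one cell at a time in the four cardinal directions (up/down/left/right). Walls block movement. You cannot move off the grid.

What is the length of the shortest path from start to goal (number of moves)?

Answer: Shortest path length: 6

Derivation:
BFS from (row=3, col=0) until reaching (row=2, col=5):
  Distance 0: (row=3, col=0)
  Distance 1: (row=3, col=1), (row=4, col=0)
  Distance 2: (row=2, col=1), (row=3, col=2), (row=4, col=1)
  Distance 3: (row=1, col=1), (row=2, col=2), (row=3, col=3), (row=4, col=2)
  Distance 4: (row=0, col=1), (row=1, col=0), (row=1, col=2), (row=2, col=3), (row=3, col=4), (row=4, col=3)
  Distance 5: (row=0, col=0), (row=0, col=2), (row=1, col=3), (row=2, col=4), (row=3, col=5), (row=4, col=4)
  Distance 6: (row=0, col=3), (row=1, col=4), (row=2, col=5), (row=3, col=6), (row=4, col=5)  <- goal reached here
One shortest path (6 moves): (row=3, col=0) -> (row=3, col=1) -> (row=3, col=2) -> (row=3, col=3) -> (row=3, col=4) -> (row=3, col=5) -> (row=2, col=5)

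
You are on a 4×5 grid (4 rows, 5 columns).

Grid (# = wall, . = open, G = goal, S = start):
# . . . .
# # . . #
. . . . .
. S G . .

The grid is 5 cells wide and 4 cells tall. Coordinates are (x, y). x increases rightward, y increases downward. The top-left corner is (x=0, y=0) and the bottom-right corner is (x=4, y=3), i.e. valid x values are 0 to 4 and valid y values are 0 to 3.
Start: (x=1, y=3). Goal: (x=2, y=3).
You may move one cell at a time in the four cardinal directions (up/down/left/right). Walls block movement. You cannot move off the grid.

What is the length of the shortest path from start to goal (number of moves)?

Answer: Shortest path length: 1

Derivation:
BFS from (x=1, y=3) until reaching (x=2, y=3):
  Distance 0: (x=1, y=3)
  Distance 1: (x=1, y=2), (x=0, y=3), (x=2, y=3)  <- goal reached here
One shortest path (1 moves): (x=1, y=3) -> (x=2, y=3)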